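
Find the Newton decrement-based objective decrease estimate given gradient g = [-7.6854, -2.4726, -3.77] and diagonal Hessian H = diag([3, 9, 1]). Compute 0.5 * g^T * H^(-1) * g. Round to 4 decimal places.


Step 1: H is diagonal, so H^(-1) * g = [-2.5618, -0.2747, -3.77].
Step 2: g^T H^(-1) g = sum_i g_i^2 / H_ii
  = (-7.6854)^2/3 + (-2.4726)^2/9 + (-3.77)^2/1
  = 19.6885 + 0.6793 + 14.2129 = 34.5807
Step 3: Objective decrease = 0.5 * g^T H^(-1) g = 17.2903


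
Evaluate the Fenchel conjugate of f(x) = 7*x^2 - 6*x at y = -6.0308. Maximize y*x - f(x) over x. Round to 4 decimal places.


f*(y) = sup_x {y*x - a*x^2 - b*x} = sup_x {(y-b)*x - a*x^2}
FOC: (y - b) - 2a*x = 0 => x* = (y - b)/(2a)
x* = (-6.0308 + 6)/(2*7) = -0.0022
f*(-6.0308) = (y-b)^2/(4a) = (-6.0308 + 6)^2/(4*7)
= 0.0009/28 = 0.0


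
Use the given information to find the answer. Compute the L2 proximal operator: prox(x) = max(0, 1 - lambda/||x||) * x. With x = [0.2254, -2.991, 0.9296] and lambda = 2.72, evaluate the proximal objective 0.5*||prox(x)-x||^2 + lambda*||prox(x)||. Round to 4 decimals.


Step 1: Compute ||x||.
||x|| = 3.1402
Step 2: Compute scaling factor.
scale = max(0, 1 - 2.72/3.1402) = 0.1338
Step 3: prox(x) = [0.0302, -0.4003, 0.1244]
||prox(x)|| = 0.4202
Step 4: Proximal objective.
0.5*||prox-x||^2 = 3.6992
lambda*||prox|| = 1.1429
Total = 4.8422


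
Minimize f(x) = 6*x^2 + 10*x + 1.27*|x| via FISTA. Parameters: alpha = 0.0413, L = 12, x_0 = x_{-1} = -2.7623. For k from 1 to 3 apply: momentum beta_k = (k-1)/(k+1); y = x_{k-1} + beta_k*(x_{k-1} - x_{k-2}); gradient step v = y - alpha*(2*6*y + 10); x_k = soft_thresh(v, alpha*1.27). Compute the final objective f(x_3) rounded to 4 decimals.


FISTA on f(x) = 6*x^2 + 10*x + 1.27*|x|
L = 12, alpha = 0.0413
Iteration 1: beta = 0.0, y = -2.7623 + 0.0*(-2.7623 + 2.7623) = -2.7623
  grad(y) = -23.1476, v = y - alpha*grad = -1.8063
  prox(v) = soft_thresh(-1.8063, 0.0525) = -1.7539
Iteration 2: beta = 0.3333, y = -1.7539 + 0.3333*(-1.7539 + 2.7623) = -1.4177
  grad(y) = -7.0124, v = y - alpha*grad = -1.1281
  prox(v) = soft_thresh(-1.1281, 0.0525) = -1.0756
Iteration 3: beta = 0.5, y = -1.0756 + 0.5*(-1.0756 + 1.7539) = -0.7365
  grad(y) = 1.1616, v = y - alpha*grad = -0.7845
  prox(v) = soft_thresh(-0.7845, 0.0525) = -0.7321
f(x_3) = 6*(-0.7321)^2 + 10*(-0.7321) + 1.27*|-0.7321| = -3.1754


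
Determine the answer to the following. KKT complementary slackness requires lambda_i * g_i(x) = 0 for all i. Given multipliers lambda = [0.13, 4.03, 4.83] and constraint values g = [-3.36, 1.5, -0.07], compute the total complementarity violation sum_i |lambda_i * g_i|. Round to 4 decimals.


KKT complementary slackness check:
lambda_1 * g_1 = 0.13 * -3.36 = -0.4368
lambda_2 * g_2 = 4.03 * 1.5 = 6.045
lambda_3 * g_3 = 4.83 * -0.07 = -0.3381
Total violation = 0.4368 + 6.045 + 0.3381 = 6.8199


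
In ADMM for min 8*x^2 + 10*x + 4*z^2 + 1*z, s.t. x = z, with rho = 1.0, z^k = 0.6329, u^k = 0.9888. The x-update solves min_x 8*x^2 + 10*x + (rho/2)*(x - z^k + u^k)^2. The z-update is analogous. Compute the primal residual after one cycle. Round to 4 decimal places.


ADMM iteration with rho = 1.0, z^k = 0.6329, u^k = 0.9888
Step 1: x-update.
Minimize 8*x^2 + 10*x + (1.0/2)*(x - 0.6329 + 0.9888)^2
FOC: (2*8 + 1.0)*x = -10 + 1.0*(0.6329 - 0.9888)
x^{k+1} = -0.6092
Step 2: z-update.
Minimize 4*z^2 + 1*z + (1.0/2)*(-0.6092 - z + 0.9888)^2
FOC: (2*4 + 1.0)*z = -1 + 1.0*(-0.6092 + 0.9888)
z^{k+1} = -0.0689
Step 3: u-update.
u^{k+1} = 0.9888 - 0.6092 + 0.0689 = 0.4486
Step 4: Primal residual = |-0.6092 + 0.0689| = 0.5402


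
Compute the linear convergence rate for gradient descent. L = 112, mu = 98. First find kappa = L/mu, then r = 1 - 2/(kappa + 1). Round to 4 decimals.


Step 1: Compute the condition number.
kappa = L/mu = 112/98 = 1.1429
Step 2: Compute the convergence rate.
r = 1 - 2/(kappa + 1) = 1 - 2*mu/(L + mu) = (L - mu)/(L + mu) = 14/210 = 0.0667


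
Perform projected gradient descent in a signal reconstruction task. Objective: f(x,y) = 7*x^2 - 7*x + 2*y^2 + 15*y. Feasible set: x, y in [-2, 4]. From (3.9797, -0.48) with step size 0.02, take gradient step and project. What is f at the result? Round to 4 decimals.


Step 1: Compute gradient at (3.9797, -0.48).
grad_x = 2*7*3.9797 - 7 = 48.7158
grad_y = 2*2*-0.48 + 15 = 13.08
Step 2: Gradient step.
x_raw = 3.9797 - 0.02*48.7158 = 3.0054
y_raw = -0.48 - 0.02*13.08 = -0.7416
Step 3: Project onto [-2, 4].
x_proj = clip(3.0054) = 3.0054
y_proj = clip(-0.7416) = -0.7416
Step 4: Evaluate f.
f(3.0054, -0.7416) = 32.1646


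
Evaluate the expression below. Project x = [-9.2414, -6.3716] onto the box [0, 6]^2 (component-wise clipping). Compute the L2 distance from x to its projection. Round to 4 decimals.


Project each component onto [0, 6].
clip(-9.2414) = 0.0, clip(-6.3716) = 0.0
Projection = [0.0, 0.0]
Squared diffs: [85.4035, 40.5973]
Distance = sqrt(126.0008) = 11.225


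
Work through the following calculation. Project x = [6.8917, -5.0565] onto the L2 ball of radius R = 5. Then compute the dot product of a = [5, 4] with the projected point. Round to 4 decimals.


Step 1: Compute ||x|| (intermediates to 6 decimals).
||x|| = sqrt(6.8917^2 + (-5.0565)^2) = 8.547732
Step 2: Project.
Since ||x|| > R, scale = R/||x|| = 5/8.547732 = 0.58495, proj(x) = scale * x
proj(x) = [4.0313, -2.9578]
Step 3: Dot product.
a^T * proj(x) = 5*4.0313 + 4*(-2.9578) = 8.3253


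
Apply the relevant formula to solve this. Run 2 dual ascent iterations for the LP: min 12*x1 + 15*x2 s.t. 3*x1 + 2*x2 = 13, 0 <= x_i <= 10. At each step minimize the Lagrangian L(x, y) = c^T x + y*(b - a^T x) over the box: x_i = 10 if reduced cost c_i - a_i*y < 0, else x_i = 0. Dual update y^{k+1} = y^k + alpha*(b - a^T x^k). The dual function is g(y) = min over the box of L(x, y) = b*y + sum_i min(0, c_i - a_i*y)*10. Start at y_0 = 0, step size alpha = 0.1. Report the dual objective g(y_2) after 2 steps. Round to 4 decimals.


Dual ascent for LP: min 12*x1 + 15*x2, 3*x1 + 2*x2 = 13, 0 <= x_i <= 10
Step 1: y^k = 0.0, reduced costs: (12.0, 15.0)
  x^k = (0.0, 0.0), subgradient = b - a^T x = 13.0
  y^{k+1} = 0.0 + 0.1*13.0 = 1.3
Step 2: y^k = 1.3, reduced costs: (8.1, 12.4)
  x^k = (0.0, 0.0), subgradient = b - a^T x = 13.0
  y^{k+1} = 1.3 + 0.1*13.0 = 2.6
Dual objective at y_2 = 2.6: reduced costs (4.2, 9.8), box minimizer x = (0.0, 0.0)
g(y_2) = b*y + (c1 - a1*y)*x1 + (c2 - a2*y)*x2 = 13*2.6 + 4.2*0.0 + 9.8*0.0 = 33.8 + 0.0 + 0.0 = 33.8


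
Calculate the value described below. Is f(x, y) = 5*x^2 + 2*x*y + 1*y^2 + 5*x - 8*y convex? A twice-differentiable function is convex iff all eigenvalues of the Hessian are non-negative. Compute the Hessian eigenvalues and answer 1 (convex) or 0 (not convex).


The Hessian of f(x,y) = 5*x^2 + 2*x*y + 1*y^2 + 5*x - 8*y is:
H = [[10, 2], [2, 2]]
Trace = 10 + 2 = 12
Determinant = 10*2 - (2)^2 = 16
Discriminant = (12)^2 - 4*16 = 80.0
Eigenvalues: lambda_1 = 1.5279, lambda_2 = 10.4721
The function is convex.

1


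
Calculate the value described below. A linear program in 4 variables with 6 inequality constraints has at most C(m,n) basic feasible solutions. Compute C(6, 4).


Each vertex corresponds to some choice of n active constraints out of m, so the number of vertices is at most C(m, n) = m! / (n!(m-n)!).
m = 6, n = 4
Numerator: 6 * 5 * 4 * 3
Denominator: 4! = 24
C(6, 4) = 15


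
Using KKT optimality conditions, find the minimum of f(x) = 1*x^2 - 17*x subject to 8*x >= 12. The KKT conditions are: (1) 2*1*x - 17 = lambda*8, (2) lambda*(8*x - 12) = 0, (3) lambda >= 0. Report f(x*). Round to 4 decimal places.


Step 1: Try lambda = 0 (constraint inactive).
Stationarity: 2*1*x - 17 = 0
x* = 17/(2*1) = 8.5
Check constraint: 8*8.5 = 68.0 >= 12 -- satisfied.
Step 2: Compute optimal value.
f(x*) = 1*8.5^2 - 17*8.5 = -72.25


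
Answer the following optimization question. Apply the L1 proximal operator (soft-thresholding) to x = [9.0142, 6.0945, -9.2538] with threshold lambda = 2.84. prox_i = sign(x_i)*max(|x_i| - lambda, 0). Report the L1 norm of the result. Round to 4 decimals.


Soft-thresholding with lambda = 2.84:
prox(9.0142) = sign(9.0142)*max(|9.0142| - 2.84, 0) = 6.1742
prox(6.0945) = sign(6.0945)*max(|6.0945| - 2.84, 0) = 3.2545
prox(-9.2538) = sign(-9.2538)*max(|-9.2538| - 2.84, 0) = -6.4138
prox(x) = [6.1742, 3.2545, -6.4138]
||prox(x)||_1 = 6.1742 + 3.2545 + 6.4138 = 15.8425


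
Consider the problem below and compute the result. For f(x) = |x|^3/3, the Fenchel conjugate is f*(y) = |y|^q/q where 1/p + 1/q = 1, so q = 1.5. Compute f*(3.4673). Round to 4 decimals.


The conjugate exponent q satisfies 1/p + 1/q = 1.
p = 3, so q = 3/(3 - 1) = 1.5
|y|^q = 3.4673^1.5 = 6.4564
f*(3.4673) = 6.4564 / 1.5 = 4.3042


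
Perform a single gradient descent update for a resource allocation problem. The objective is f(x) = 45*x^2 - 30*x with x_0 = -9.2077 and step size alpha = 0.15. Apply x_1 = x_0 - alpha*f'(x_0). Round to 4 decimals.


We compute the gradient at x_0 and apply the update.
f'(x) = 90*x - 30
f'(-9.2077) = 90*-9.2077 - 30 = -858.693
x_1 = -9.2077 - 0.15*-858.693 = 119.5963


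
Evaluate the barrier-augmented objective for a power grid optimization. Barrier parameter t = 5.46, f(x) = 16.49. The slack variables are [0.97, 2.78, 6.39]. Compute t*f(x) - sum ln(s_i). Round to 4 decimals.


Step 1: Compute log-barrier.
ln values: [-0.0305, 1.0225, 1.8547]
phi = -(-0.0305 + 1.0225 + 1.8547) = -2.8467
Step 2: Compute augmented objective.
t*f(x) = 5.46*16.49 = 90.0354
Total = 90.0354 - 2.8467 = 87.1887


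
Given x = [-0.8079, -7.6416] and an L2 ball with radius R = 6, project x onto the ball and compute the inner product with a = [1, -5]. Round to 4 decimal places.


Step 1: Compute ||x|| (intermediates to 6 decimals).
||x|| = sqrt((-0.8079)^2 + (-7.6416)^2) = 7.684189
Step 2: Project.
Since ||x|| > R, scale = R/||x|| = 6/7.684189 = 0.780824, proj(x) = scale * x
proj(x) = [-0.630828, -5.966745]
Step 3: Dot product.
a^T * proj(x) = 1*(-0.630828) - 5*(-5.966745) = 29.2029


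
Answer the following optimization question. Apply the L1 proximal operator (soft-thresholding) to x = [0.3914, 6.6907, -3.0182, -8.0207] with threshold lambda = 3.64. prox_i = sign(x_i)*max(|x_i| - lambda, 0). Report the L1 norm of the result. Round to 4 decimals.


Soft-thresholding with lambda = 3.64:
prox(0.3914) = sign(0.3914)*max(|0.3914| - 3.64, 0) = 0.0
prox(6.6907) = sign(6.6907)*max(|6.6907| - 3.64, 0) = 3.0507
prox(-3.0182) = sign(-3.0182)*max(|-3.0182| - 3.64, 0) = 0.0
prox(-8.0207) = sign(-8.0207)*max(|-8.0207| - 3.64, 0) = -4.3807
prox(x) = [0.0, 3.0507, 0.0, -4.3807]
||prox(x)||_1 = 0.0 + 3.0507 + 0.0 + 4.3807 = 7.4314


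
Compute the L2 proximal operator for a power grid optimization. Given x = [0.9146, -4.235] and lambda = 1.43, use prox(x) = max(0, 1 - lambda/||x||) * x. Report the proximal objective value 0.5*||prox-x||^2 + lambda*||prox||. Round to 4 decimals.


Step 1: Compute ||x||.
||x|| = 4.3326
Step 2: Compute scaling factor.
scale = max(0, 1 - 1.43/4.3326) = 0.6699
Step 3: prox(x) = [0.6127, -2.8372]
||prox(x)|| = 2.9026
Step 4: Proximal objective.
0.5*||prox-x||^2 = 1.0225
lambda*||prox|| = 4.1507
Total = 5.1732


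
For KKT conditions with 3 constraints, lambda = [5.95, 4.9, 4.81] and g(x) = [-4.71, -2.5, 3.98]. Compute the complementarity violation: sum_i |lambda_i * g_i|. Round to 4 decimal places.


KKT complementary slackness check:
lambda_1 * g_1 = 5.95 * -4.71 = -28.0245
lambda_2 * g_2 = 4.9 * -2.5 = -12.25
lambda_3 * g_3 = 4.81 * 3.98 = 19.1438
Total violation = 28.0245 + 12.25 + 19.1438 = 59.4183


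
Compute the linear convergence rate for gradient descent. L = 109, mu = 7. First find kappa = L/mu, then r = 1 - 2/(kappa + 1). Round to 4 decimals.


Step 1: Compute the condition number.
kappa = L/mu = 109/7 = 15.5714
Step 2: Compute the convergence rate.
r = 1 - 2/(kappa + 1) = 1 - 2*mu/(L + mu) = (L - mu)/(L + mu) = 102/116 = 0.8793


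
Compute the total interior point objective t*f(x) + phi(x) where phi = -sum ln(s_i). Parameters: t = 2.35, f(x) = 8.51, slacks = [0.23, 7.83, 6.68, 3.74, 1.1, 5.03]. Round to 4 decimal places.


Step 1: Compute log-barrier.
ln values: [-1.4697, 2.058, 1.8991, 1.3191, 0.0953, 1.6154]
phi = -(-1.4697 + 2.058 + 1.8991 + 1.3191 + 0.0953 + 1.6154) = -5.5172
Step 2: Compute augmented objective.
t*f(x) = 2.35*8.51 = 19.9985
Total = 19.9985 - 5.5172 = 14.4813


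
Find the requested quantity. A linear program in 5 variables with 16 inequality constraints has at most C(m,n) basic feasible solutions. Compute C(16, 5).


Each vertex corresponds to some choice of n active constraints out of m, so the number of vertices is at most C(m, n) = m! / (n!(m-n)!).
m = 16, n = 5
Numerator: 16 * 15 * 14 * 13 * 12
Denominator: 5! = 120
C(16, 5) = 4368


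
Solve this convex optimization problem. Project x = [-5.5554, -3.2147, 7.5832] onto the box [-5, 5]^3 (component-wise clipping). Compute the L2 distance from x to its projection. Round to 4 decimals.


Project each component onto [-5, 5].
clip(-5.5554) = -5.0, clip(-3.2147) = -3.2147, clip(7.5832) = 5.0
Projection = [-5.0, -3.2147, 5.0]
Squared diffs: [0.3085, 0.0, 6.6729]
Distance = sqrt(6.9814) = 2.6422


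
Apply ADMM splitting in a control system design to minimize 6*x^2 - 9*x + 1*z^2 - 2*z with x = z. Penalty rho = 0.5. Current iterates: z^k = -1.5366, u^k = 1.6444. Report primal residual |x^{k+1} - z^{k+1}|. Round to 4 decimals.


ADMM iteration with rho = 0.5, z^k = -1.5366, u^k = 1.6444
Step 1: x-update.
Minimize 6*x^2 - 9*x + (0.5/2)*(x + 1.5366 + 1.6444)^2
FOC: (2*6 + 0.5)*x = 9 + 0.5*(-1.5366 - 1.6444)
x^{k+1} = 0.5928
Step 2: z-update.
Minimize 1*z^2 - 2*z + (0.5/2)*(0.5928 - z + 1.6444)^2
FOC: (2*1 + 0.5)*z = 2 + 0.5*(0.5928 + 1.6444)
z^{k+1} = 1.2474
Step 3: u-update.
u^{k+1} = 1.6444 + 0.5928 - 1.2474 = 0.9897
Step 4: Primal residual = |0.5928 - 1.2474| = 0.6547


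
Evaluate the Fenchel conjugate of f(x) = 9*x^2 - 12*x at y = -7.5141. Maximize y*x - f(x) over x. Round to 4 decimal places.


f*(y) = sup_x {y*x - a*x^2 - b*x} = sup_x {(y-b)*x - a*x^2}
FOC: (y - b) - 2a*x = 0 => x* = (y - b)/(2a)
x* = (-7.5141 + 12)/(2*9) = 0.2492
f*(-7.5141) = (y-b)^2/(4a) = (-7.5141 + 12)^2/(4*9)
= 20.1233/36 = 0.559


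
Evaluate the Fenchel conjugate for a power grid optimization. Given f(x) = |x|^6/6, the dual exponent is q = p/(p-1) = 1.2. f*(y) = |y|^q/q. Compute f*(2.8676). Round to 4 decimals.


The conjugate exponent q satisfies 1/p + 1/q = 1.
p = 6, so q = 6/(6 - 1) = 1.2
|y|^q = 2.8676^1.2 = 3.5402
f*(2.8676) = 3.5402 / 1.2 = 2.9501


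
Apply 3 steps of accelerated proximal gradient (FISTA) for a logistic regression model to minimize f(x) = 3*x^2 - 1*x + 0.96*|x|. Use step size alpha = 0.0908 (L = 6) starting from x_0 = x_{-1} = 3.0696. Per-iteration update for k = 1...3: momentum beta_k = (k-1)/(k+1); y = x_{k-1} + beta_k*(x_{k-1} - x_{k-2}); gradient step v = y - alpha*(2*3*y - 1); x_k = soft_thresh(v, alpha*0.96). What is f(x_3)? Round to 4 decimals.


FISTA on f(x) = 3*x^2 - 1*x + 0.96*|x|
L = 6, alpha = 0.0908
Iteration 1: beta = 0.0, y = 3.0696 + 0.0*(3.0696 - 3.0696) = 3.0696
  grad(y) = 17.4176, v = y - alpha*grad = 1.4881
  prox(v) = soft_thresh(1.4881, 0.0872) = 1.4009
Iteration 2: beta = 0.3333, y = 1.4009 + 0.3333*(1.4009 - 3.0696) = 0.8447
  grad(y) = 4.0681, v = y - alpha*grad = 0.4753
  prox(v) = soft_thresh(0.4753, 0.0872) = 0.3881
Iteration 3: beta = 0.5, y = 0.3881 + 0.5*(0.3881 - 1.4009) = -0.1183
  grad(y) = -1.7095, v = y - alpha*grad = 0.037
  prox(v) = soft_thresh(0.037, 0.0872) = 0.0
f(x_3) = 3*0.0^2 - 1*0.0 + 0.96*|0.0| = 0.0


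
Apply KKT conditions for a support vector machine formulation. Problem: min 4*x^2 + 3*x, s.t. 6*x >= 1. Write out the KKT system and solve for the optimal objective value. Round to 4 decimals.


Step 1: Try lambda = 0 (constraint inactive).
x_unc = -3/(2*4) = -0.375
Check: 6*-0.375 = -2.25 < 1 -- violated!
Step 2: Constraint must be active: 6*x = 1
x* = 1/6 = 0.1667 (rounded; the exact value 1/6 is used below)
lambda = (2*4*(1/6) + 3)/6 = 0.7222
Step 3: Compute optimal value.
f(x*) = 4*(1/6)^2 + 3*(1/6) = 0.6111


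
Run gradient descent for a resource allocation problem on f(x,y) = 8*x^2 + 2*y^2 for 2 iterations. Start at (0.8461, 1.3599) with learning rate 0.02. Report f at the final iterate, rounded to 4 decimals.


Gradient descent on f(x,y) = 8*x^2 + 2*y^2.
Starting point: (0.8461, 1.3599), alpha = 0.02
Step 1: grad_x = 2*8*0.8461 = 13.5376, grad_y = 2*2*1.3599 = 5.4396
  x_1 = 0.8461 - 0.02*13.5376 = 0.5753
  y_1 = 1.3599 - 0.02*5.4396 = 1.2511
Step 2: grad_x = 2*8*0.5753 = 9.2056, grad_y = 2*2*1.2511 = 5.0044
  x_2 = 0.5753 - 0.02*9.2056 = 0.3912
  y_2 = 1.2511 - 0.02*5.0044 = 1.151
f(0.3912, 1.151) = 8*0.3912^2 + 2*1.151^2 = 3.8742


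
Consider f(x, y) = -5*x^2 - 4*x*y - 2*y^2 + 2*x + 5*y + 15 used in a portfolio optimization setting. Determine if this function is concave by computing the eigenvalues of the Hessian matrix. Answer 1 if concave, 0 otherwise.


The Hessian of f(x,y) = -5*x^2 - 4*x*y - 2*y^2 + 2*x + 5*y + 15 is:
H = [[-10, -4], [-4, -4]]
Trace = -10 - 4 = -14
Determinant = -10*-4 - (-4)^2 = 24
Discriminant = (-14)^2 - 4*24 = 100.0
Eigenvalues: lambda_1 = -12.0, lambda_2 = -2.0
The function is concave.

1


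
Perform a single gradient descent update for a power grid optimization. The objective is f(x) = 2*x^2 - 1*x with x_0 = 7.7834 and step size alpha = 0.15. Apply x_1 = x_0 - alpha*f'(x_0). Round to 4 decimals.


We compute the gradient at x_0 and apply the update.
f'(x) = 4*x - 1
f'(7.7834) = 4*7.7834 - 1 = 30.1336
x_1 = 7.7834 - 0.15*30.1336 = 3.2634


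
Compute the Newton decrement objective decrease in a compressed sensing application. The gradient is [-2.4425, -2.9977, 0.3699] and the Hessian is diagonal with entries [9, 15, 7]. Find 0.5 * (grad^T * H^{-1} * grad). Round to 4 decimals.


Step 1: H is diagonal, so H^(-1) * g = [-0.2714, -0.1998, 0.0528].
Step 2: g^T H^(-1) g = sum_i g_i^2 / H_ii
  = (-2.4425)^2/9 + (-2.9977)^2/15 + (0.3699)^2/7
  = 0.6629 + 0.5991 + 0.0195 = 1.2815
Step 3: Objective decrease = 0.5 * g^T H^(-1) g = 0.6407


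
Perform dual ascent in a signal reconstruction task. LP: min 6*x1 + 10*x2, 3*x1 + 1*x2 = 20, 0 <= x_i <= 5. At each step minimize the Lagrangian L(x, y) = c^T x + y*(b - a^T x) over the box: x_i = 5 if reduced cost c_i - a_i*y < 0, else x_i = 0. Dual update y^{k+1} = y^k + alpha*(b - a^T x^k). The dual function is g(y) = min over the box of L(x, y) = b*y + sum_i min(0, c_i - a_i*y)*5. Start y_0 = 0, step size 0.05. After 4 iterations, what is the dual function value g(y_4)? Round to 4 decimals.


Dual ascent for LP: min 6*x1 + 10*x2, 3*x1 + 1*x2 = 20, 0 <= x_i <= 5
Step 1: y^k = 0.0, reduced costs: (6.0, 10.0)
  x^k = (0.0, 0.0), subgradient = b - a^T x = 20.0
  y^{k+1} = 0.0 + 0.05*20.0 = 1.0
Step 2: y^k = 1.0, reduced costs: (3.0, 9.0)
  x^k = (0.0, 0.0), subgradient = b - a^T x = 20.0
  y^{k+1} = 1.0 + 0.05*20.0 = 2.0
Step 3: y^k = 2.0, reduced costs: (0.0, 8.0)
  x^k = (0.0, 0.0), subgradient = b - a^T x = 20.0
  y^{k+1} = 2.0 + 0.05*20.0 = 3.0
Step 4: y^k = 3.0, reduced costs: (-3.0, 7.0)
  x^k = (5.0, 0.0), subgradient = b - a^T x = 5.0
  y^{k+1} = 3.0 + 0.05*5.0 = 3.25
Dual objective at y_4 = 3.25: reduced costs (-3.75, 6.75), box minimizer x = (5.0, 0.0)
g(y_4) = b*y + (c1 - a1*y)*x1 + (c2 - a2*y)*x2 = 20*3.25 + (-3.75)*5.0 + 6.75*0.0 = 65.0 - 18.75 + 0.0 = 46.25


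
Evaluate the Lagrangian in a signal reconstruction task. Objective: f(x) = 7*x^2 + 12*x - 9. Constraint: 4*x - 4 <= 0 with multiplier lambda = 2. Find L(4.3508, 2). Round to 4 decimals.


Step 1: Evaluate f(x).
f(4.3508) = 7*4.3508^2 + 12*4.3508 - 9 = 175.7158
Step 2: Evaluate g(x).
g(4.3508) = 4*4.3508 - 4 = 13.4032
Step 3: Compute Lagrangian.
L = 175.7158 + 2*13.4032 = 202.5222


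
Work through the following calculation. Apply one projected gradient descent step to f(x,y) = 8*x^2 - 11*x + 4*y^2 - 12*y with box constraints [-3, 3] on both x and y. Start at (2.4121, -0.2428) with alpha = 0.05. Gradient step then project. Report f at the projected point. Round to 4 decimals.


Step 1: Compute gradient at (2.4121, -0.2428).
grad_x = 2*8*2.4121 - 11 = 27.5936
grad_y = 2*4*-0.2428 - 12 = -13.9424
Step 2: Gradient step.
x_raw = 2.4121 - 0.05*27.5936 = 1.0324
y_raw = -0.2428 - 0.05*-13.9424 = 0.4543
Step 3: Project onto [-3, 3].
x_proj = clip(1.0324) = 1.0324
y_proj = clip(0.4543) = 0.4543
Step 4: Evaluate f.
f(1.0324, 0.4543) = -7.4557


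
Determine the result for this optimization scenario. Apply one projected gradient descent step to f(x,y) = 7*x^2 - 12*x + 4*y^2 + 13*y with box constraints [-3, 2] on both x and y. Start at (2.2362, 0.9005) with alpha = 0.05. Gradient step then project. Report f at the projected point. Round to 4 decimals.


Step 1: Compute gradient at (2.2362, 0.9005).
grad_x = 2*7*2.2362 - 12 = 19.3068
grad_y = 2*4*0.9005 + 13 = 20.204
Step 2: Gradient step.
x_raw = 2.2362 - 0.05*19.3068 = 1.2709
y_raw = 0.9005 - 0.05*20.204 = -0.1097
Step 3: Project onto [-3, 2].
x_proj = clip(1.2709) = 1.2709
y_proj = clip(-0.1097) = -0.1097
Step 4: Evaluate f.
f(1.2709, -0.1097) = -5.3227


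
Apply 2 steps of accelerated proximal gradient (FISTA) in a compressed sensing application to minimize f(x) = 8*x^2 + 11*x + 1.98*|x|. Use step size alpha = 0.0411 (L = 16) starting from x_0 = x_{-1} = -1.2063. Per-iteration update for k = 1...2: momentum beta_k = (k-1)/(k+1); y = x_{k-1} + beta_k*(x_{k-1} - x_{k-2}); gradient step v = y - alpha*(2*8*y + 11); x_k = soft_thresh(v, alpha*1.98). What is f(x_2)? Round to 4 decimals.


FISTA on f(x) = 8*x^2 + 11*x + 1.98*|x|
L = 16, alpha = 0.0411
Iteration 1: beta = 0.0, y = -1.2063 + 0.0*(-1.2063 + 1.2063) = -1.2063
  grad(y) = -8.3008, v = y - alpha*grad = -0.8651
  prox(v) = soft_thresh(-0.8651, 0.0814) = -0.7838
Iteration 2: beta = 0.3333, y = -0.7838 + 0.3333*(-0.7838 + 1.2063) = -0.6429
  grad(y) = 0.7134, v = y - alpha*grad = -0.6722
  prox(v) = soft_thresh(-0.6722, 0.0814) = -0.5909
f(x_2) = 8*(-0.5909)^2 + 11*(-0.5909) + 1.98*|-0.5909| = -2.5366


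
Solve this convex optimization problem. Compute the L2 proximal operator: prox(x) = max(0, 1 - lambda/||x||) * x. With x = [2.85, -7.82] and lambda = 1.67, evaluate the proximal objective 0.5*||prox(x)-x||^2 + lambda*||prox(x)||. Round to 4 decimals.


Step 1: Compute ||x||.
||x|| = 8.3232
Step 2: Compute scaling factor.
scale = max(0, 1 - 1.67/8.3232) = 0.7994
Step 3: prox(x) = [2.2782, -6.251]
||prox(x)|| = 6.6532
Step 4: Proximal objective.
0.5*||prox-x||^2 = 1.3945
lambda*||prox|| = 11.1108
Total = 12.5052


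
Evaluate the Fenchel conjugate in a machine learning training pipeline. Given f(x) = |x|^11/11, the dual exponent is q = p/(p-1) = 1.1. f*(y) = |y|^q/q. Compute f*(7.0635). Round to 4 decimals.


The conjugate exponent q satisfies 1/p + 1/q = 1.
p = 11, so q = 11/(11 - 1) = 1.1
|y|^q = 7.0635^1.1 = 8.5886
f*(7.0635) = 8.5886 / 1.1 = 7.8078


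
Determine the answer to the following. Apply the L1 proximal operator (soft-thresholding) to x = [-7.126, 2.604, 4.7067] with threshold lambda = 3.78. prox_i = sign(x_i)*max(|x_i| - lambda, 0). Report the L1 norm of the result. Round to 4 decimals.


Soft-thresholding with lambda = 3.78:
prox(-7.126) = sign(-7.126)*max(|-7.126| - 3.78, 0) = -3.346
prox(2.604) = sign(2.604)*max(|2.604| - 3.78, 0) = 0.0
prox(4.7067) = sign(4.7067)*max(|4.7067| - 3.78, 0) = 0.9267
prox(x) = [-3.346, 0.0, 0.9267]
||prox(x)||_1 = 3.346 + 0.0 + 0.9267 = 4.2727


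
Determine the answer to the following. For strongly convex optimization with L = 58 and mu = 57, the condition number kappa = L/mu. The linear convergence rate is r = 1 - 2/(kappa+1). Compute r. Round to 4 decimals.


Step 1: Compute the condition number.
kappa = L/mu = 58/57 = 1.0175
Step 2: Compute the convergence rate.
r = 1 - 2/(kappa + 1) = 1 - 2*mu/(L + mu) = (L - mu)/(L + mu) = 1/115 = 0.0087


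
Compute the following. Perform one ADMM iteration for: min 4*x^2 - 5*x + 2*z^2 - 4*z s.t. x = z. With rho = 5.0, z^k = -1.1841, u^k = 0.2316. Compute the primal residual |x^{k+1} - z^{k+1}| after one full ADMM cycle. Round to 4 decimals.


ADMM iteration with rho = 5.0, z^k = -1.1841, u^k = 0.2316
Step 1: x-update.
Minimize 4*x^2 - 5*x + (5.0/2)*(x + 1.1841 + 0.2316)^2
FOC: (2*4 + 5.0)*x = 5 + 5.0*(-1.1841 - 0.2316)
x^{k+1} = -0.1599
Step 2: z-update.
Minimize 2*z^2 - 4*z + (5.0/2)*(-0.1599 - z + 0.2316)^2
FOC: (2*2 + 5.0)*z = 4 + 5.0*(-0.1599 + 0.2316)
z^{k+1} = 0.4843
Step 3: u-update.
u^{k+1} = 0.2316 - 0.1599 - 0.4843 = -0.4126
Step 4: Primal residual = |-0.1599 - 0.4843| = 0.6442


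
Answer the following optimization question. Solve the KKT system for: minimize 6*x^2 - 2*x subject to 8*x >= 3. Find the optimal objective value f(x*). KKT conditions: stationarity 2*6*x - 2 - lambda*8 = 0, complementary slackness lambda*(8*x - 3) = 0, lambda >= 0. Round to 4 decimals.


Step 1: Try lambda = 0 (constraint inactive).
x_unc = 2/(2*6) = 0.1667
Check: 8*0.1667 = 1.3336 < 3 -- violated!
Step 2: Constraint must be active: 8*x = 3
x* = 3/8 = 0.375
lambda = (2*6*0.375 - 2)/8 = 0.3125
Step 3: Compute optimal value.
f(x*) = 6*0.375^2 - 2*0.375 = 0.0938


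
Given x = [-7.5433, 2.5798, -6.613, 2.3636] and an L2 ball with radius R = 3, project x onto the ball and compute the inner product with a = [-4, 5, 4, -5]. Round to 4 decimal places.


Step 1: Compute ||x|| (intermediates to 6 decimals).
||x|| = sqrt((-7.5433)^2 + 2.5798^2 + (-6.613)^2 + 2.3636^2) = 10.62427
Step 2: Project.
Since ||x|| > R, scale = R/||x|| = 3/10.62427 = 0.282372, proj(x) = scale * x
proj(x) = [-2.130017, 0.728463, -1.867326, 0.667414]
Step 3: Dot product.
a^T * proj(x) = -4*(-2.130017) + 5*0.728463 + 4*(-1.867326) - 5*0.667414 = 1.356


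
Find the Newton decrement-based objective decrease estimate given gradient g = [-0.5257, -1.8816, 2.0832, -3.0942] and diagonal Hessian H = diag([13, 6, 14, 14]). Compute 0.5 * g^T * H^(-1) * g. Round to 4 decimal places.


Step 1: H is diagonal, so H^(-1) * g = [-0.0404, -0.3136, 0.1488, -0.221].
Step 2: g^T H^(-1) g = sum_i g_i^2 / H_ii
  = (-0.5257)^2/13 + (-1.8816)^2/6 + (2.0832)^2/14 + (-3.0942)^2/14
  = 0.0213 + 0.5901 + 0.31 + 0.6839 = 1.6052
Step 3: Objective decrease = 0.5 * g^T H^(-1) g = 0.8026


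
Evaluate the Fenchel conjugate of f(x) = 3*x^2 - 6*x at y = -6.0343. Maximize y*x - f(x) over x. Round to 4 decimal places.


f*(y) = sup_x {y*x - a*x^2 - b*x} = sup_x {(y-b)*x - a*x^2}
FOC: (y - b) - 2a*x = 0 => x* = (y - b)/(2a)
x* = (-6.0343 + 6)/(2*3) = -0.0057
f*(-6.0343) = (y-b)^2/(4a) = (-6.0343 + 6)^2/(4*3)
= 0.0012/12 = 0.0001


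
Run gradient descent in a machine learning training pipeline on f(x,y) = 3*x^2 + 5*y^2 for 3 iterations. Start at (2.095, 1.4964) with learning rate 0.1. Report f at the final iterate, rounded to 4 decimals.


Gradient descent on f(x,y) = 3*x^2 + 5*y^2.
Starting point: (2.095, 1.4964), alpha = 0.1
Step 1: grad_x = 2*3*2.095 = 12.57, grad_y = 2*5*1.4964 = 14.964
  x_1 = 2.095 - 0.1*12.57 = 0.838
  y_1 = 1.4964 - 0.1*14.964 = 0.0
Step 2: grad_x = 2*3*0.838 = 5.028, grad_y = 2*5*0.0 = 0.0
  x_2 = 0.838 - 0.1*5.028 = 0.3352
  y_2 = 0.0 - 0.1*0.0 = 0.0
Step 3: grad_x = 2*3*0.3352 = 2.0112, grad_y = 2*5*0.0 = 0.0
  x_3 = 0.3352 - 0.1*2.0112 = 0.1341
  y_3 = 0.0 - 0.1*0.0 = 0.0
f(0.1341, 0.0) = 3*0.1341^2 + 5*0.0^2 = 0.0539


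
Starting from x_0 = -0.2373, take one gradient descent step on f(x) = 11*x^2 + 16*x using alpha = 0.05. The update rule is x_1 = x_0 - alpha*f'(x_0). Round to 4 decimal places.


We compute the gradient at x_0 and apply the update.
f'(x) = 22*x + 16
f'(-0.2373) = 22*-0.2373 + 16 = 10.7794
x_1 = -0.2373 - 0.05*10.7794 = -0.7763


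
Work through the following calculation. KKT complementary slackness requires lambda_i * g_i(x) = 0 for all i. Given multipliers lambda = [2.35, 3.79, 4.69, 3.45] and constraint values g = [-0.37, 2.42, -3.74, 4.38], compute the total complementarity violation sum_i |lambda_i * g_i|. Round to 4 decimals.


KKT complementary slackness check:
lambda_1 * g_1 = 2.35 * -0.37 = -0.8695
lambda_2 * g_2 = 3.79 * 2.42 = 9.1718
lambda_3 * g_3 = 4.69 * -3.74 = -17.5406
lambda_4 * g_4 = 3.45 * 4.38 = 15.111
Total violation = 0.8695 + 9.1718 + 17.5406 + 15.111 = 42.6929


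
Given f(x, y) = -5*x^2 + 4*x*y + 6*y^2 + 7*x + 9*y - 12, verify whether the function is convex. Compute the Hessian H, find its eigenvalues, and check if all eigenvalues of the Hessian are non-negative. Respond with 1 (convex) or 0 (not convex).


The Hessian of f(x,y) = -5*x^2 + 4*x*y + 6*y^2 + 7*x + 9*y - 12 is:
H = [[-10, 4], [4, 12]]
Trace = -10 + 12 = 2
Determinant = -10*12 - (4)^2 = -136
Discriminant = (2)^2 - 4*-136 = 548.0
Eigenvalues: lambda_1 = -10.7047, lambda_2 = 12.7047
The function is not convex.

0


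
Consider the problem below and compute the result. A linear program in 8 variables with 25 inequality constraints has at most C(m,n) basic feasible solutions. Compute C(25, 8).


Each vertex corresponds to some choice of n active constraints out of m, so the number of vertices is at most C(m, n) = m! / (n!(m-n)!).
m = 25, n = 8
Numerator: 25 * 24 * 23 * 22 * 21 * 20 * 19 * 18
Denominator: 8! = 40320
C(25, 8) = 1081575


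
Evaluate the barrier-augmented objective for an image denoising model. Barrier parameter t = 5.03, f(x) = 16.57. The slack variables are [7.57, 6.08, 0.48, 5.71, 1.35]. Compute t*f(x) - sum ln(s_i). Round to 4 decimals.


Step 1: Compute log-barrier.
ln values: [2.0242, 1.805, -0.734, 1.7422, 0.3001]
phi = -(2.0242 + 1.805 - 0.734 + 1.7422 + 0.3001) = -5.1376
Step 2: Compute augmented objective.
t*f(x) = 5.03*16.57 = 83.3471
Total = 83.3471 - 5.1376 = 78.2095


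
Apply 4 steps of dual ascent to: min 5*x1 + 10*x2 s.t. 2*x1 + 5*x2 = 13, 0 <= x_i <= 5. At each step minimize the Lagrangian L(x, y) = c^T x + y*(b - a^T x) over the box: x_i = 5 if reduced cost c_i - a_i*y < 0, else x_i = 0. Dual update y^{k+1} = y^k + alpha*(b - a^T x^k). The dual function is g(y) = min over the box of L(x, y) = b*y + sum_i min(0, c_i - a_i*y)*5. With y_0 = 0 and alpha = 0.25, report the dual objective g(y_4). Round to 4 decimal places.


Dual ascent for LP: min 5*x1 + 10*x2, 2*x1 + 5*x2 = 13, 0 <= x_i <= 5
Step 1: y^k = 0.0, reduced costs: (5.0, 10.0)
  x^k = (0.0, 0.0), subgradient = b - a^T x = 13.0
  y^{k+1} = 0.0 + 0.25*13.0 = 3.25
Step 2: y^k = 3.25, reduced costs: (-1.5, -6.25)
  x^k = (5.0, 5.0), subgradient = b - a^T x = -22.0
  y^{k+1} = 3.25 + 0.25*-22.0 = -2.25
Step 3: y^k = -2.25, reduced costs: (9.5, 21.25)
  x^k = (0.0, 0.0), subgradient = b - a^T x = 13.0
  y^{k+1} = -2.25 + 0.25*13.0 = 1.0
Step 4: y^k = 1.0, reduced costs: (3.0, 5.0)
  x^k = (0.0, 0.0), subgradient = b - a^T x = 13.0
  y^{k+1} = 1.0 + 0.25*13.0 = 4.25
Dual objective at y_4 = 4.25: reduced costs (-3.5, -11.25), box minimizer x = (5.0, 5.0)
g(y_4) = b*y + (c1 - a1*y)*x1 + (c2 - a2*y)*x2 = 13*4.25 + (-3.5)*5.0 + (-11.25)*5.0 = 55.25 - 17.5 - 56.25 = -18.5


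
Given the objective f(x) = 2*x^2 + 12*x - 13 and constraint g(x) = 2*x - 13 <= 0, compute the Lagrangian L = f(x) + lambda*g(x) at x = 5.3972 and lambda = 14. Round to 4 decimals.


Step 1: Evaluate f(x).
f(5.3972) = 2*5.3972^2 + 12*5.3972 - 13 = 110.0259
Step 2: Evaluate g(x).
g(5.3972) = 2*5.3972 - 13 = -2.2056
Step 3: Compute Lagrangian.
L = 110.0259 + 14*-2.2056 = 79.1475


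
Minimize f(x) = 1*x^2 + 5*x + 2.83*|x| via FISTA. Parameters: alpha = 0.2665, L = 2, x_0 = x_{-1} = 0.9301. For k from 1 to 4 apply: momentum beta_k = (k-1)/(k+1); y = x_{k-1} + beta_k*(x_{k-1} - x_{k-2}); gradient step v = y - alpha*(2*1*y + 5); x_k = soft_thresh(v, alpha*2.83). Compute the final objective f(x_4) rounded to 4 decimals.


FISTA on f(x) = 1*x^2 + 5*x + 2.83*|x|
L = 2, alpha = 0.2665
Iteration 1: beta = 0.0, y = 0.9301 + 0.0*(0.9301 - 0.9301) = 0.9301
  grad(y) = 6.8602, v = y - alpha*grad = -0.8981
  prox(v) = soft_thresh(-0.8981, 0.7542) = -0.1439
Iteration 2: beta = 0.3333, y = -0.1439 + 0.3333*(-0.1439 - 0.9301) = -0.502
  grad(y) = 3.9961, v = y - alpha*grad = -1.5669
  prox(v) = soft_thresh(-1.5669, 0.7542) = -0.8127
Iteration 3: beta = 0.5, y = -0.8127 + 0.5*(-0.8127 + 0.1439) = -1.1471
  grad(y) = 2.7058, v = y - alpha*grad = -1.8682
  prox(v) = soft_thresh(-1.8682, 0.7542) = -1.114
Iteration 4: beta = 0.6, y = -1.114 + 0.6*(-1.114 + 0.8127) = -1.2948
  grad(y) = 2.4105, v = y - alpha*grad = -1.9372
  prox(v) = soft_thresh(-1.9372, 0.7542) = -1.183
f(x_4) = 1*(-1.183)^2 + 5*(-1.183) + 2.83*|-1.183| = -1.1676


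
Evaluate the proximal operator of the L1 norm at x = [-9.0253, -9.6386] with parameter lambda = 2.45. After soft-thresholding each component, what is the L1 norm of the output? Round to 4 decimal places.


Soft-thresholding with lambda = 2.45:
prox(-9.0253) = sign(-9.0253)*max(|-9.0253| - 2.45, 0) = -6.5753
prox(-9.6386) = sign(-9.6386)*max(|-9.6386| - 2.45, 0) = -7.1886
prox(x) = [-6.5753, -7.1886]
||prox(x)||_1 = 6.5753 + 7.1886 = 13.7639


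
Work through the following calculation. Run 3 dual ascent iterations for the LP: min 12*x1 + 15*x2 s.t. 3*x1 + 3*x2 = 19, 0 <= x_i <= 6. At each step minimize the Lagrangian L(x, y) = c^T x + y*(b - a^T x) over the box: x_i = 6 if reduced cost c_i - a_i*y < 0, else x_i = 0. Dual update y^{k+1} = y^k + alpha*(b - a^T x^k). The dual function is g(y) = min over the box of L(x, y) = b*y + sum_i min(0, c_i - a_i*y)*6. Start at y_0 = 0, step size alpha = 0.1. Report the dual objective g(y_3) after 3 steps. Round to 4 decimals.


Dual ascent for LP: min 12*x1 + 15*x2, 3*x1 + 3*x2 = 19, 0 <= x_i <= 6
Step 1: y^k = 0.0, reduced costs: (12.0, 15.0)
  x^k = (0.0, 0.0), subgradient = b - a^T x = 19.0
  y^{k+1} = 0.0 + 0.1*19.0 = 1.9
Step 2: y^k = 1.9, reduced costs: (6.3, 9.3)
  x^k = (0.0, 0.0), subgradient = b - a^T x = 19.0
  y^{k+1} = 1.9 + 0.1*19.0 = 3.8
Step 3: y^k = 3.8, reduced costs: (0.6, 3.6)
  x^k = (0.0, 0.0), subgradient = b - a^T x = 19.0
  y^{k+1} = 3.8 + 0.1*19.0 = 5.7
Dual objective at y_3 = 5.7: reduced costs (-5.1, -2.1), box minimizer x = (6.0, 6.0)
g(y_3) = b*y + (c1 - a1*y)*x1 + (c2 - a2*y)*x2 = 19*5.7 + (-5.1)*6.0 + (-2.1)*6.0 = 108.3 - 30.6 - 12.6 = 65.1


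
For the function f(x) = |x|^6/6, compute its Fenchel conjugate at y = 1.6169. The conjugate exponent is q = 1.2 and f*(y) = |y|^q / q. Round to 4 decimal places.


The conjugate exponent q satisfies 1/p + 1/q = 1.
p = 6, so q = 6/(6 - 1) = 1.2
|y|^q = 1.6169^1.2 = 1.78
f*(1.6169) = 1.78 / 1.2 = 1.4833


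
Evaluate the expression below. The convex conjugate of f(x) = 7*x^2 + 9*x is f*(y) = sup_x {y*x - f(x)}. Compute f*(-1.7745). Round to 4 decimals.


f*(y) = sup_x {y*x - a*x^2 - b*x} = sup_x {(y-b)*x - a*x^2}
FOC: (y - b) - 2a*x = 0 => x* = (y - b)/(2a)
x* = (-1.7745 - 9)/(2*7) = -0.7696
f*(-1.7745) = (y-b)^2/(4a) = (-1.7745 - 9)^2/(4*7)
= 116.0899/28 = 4.1461


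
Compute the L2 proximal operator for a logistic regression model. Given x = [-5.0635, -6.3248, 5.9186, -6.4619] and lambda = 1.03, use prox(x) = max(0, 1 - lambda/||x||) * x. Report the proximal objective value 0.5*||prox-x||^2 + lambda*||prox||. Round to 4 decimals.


Step 1: Compute ||x||.
||x|| = 11.9343
Step 2: Compute scaling factor.
scale = max(0, 1 - 1.03/11.9343) = 0.9137
Step 3: prox(x) = [-4.6265, -5.7789, 5.4078, -5.9042]
||prox(x)|| = 10.9043
Step 4: Proximal objective.
0.5*||prox-x||^2 = 0.5305
lambda*||prox|| = 11.2314
Total = 11.7619


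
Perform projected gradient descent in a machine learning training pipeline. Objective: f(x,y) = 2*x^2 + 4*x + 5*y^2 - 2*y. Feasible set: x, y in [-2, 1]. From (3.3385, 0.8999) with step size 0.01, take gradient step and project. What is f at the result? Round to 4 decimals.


Step 1: Compute gradient at (3.3385, 0.8999).
grad_x = 2*2*3.3385 + 4 = 17.354
grad_y = 2*5*0.8999 - 2 = 6.999
Step 2: Gradient step.
x_raw = 3.3385 - 0.01*17.354 = 3.165
y_raw = 0.8999 - 0.01*6.999 = 0.8299
Step 3: Project onto [-2, 1].
x_proj = clip(3.165) = 1.0
y_proj = clip(0.8299) = 0.8299
Step 4: Evaluate f.
f(1.0, 0.8299) = 7.7839


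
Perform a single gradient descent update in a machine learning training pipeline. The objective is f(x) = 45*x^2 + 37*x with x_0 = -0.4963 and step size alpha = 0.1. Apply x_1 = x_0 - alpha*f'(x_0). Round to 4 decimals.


We compute the gradient at x_0 and apply the update.
f'(x) = 90*x + 37
f'(-0.4963) = 90*-0.4963 + 37 = -7.667
x_1 = -0.4963 - 0.1*-7.667 = 0.2704


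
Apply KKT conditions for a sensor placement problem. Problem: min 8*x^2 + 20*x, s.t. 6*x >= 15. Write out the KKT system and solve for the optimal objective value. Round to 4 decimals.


Step 1: Try lambda = 0 (constraint inactive).
x_unc = -20/(2*8) = -1.25
Check: 6*-1.25 = -7.5 < 15 -- violated!
Step 2: Constraint must be active: 6*x = 15
x* = 15/6 = 2.5
lambda = (2*8*2.5 + 20)/6 = 10.0
Step 3: Compute optimal value.
f(x*) = 8*2.5^2 + 20*2.5 = 100.0


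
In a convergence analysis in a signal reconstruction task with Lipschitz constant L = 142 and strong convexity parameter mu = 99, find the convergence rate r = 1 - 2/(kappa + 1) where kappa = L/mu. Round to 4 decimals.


Step 1: Compute the condition number.
kappa = L/mu = 142/99 = 1.4343
Step 2: Compute the convergence rate.
r = 1 - 2/(kappa + 1) = 1 - 2*mu/(L + mu) = (L - mu)/(L + mu) = 43/241 = 0.1784


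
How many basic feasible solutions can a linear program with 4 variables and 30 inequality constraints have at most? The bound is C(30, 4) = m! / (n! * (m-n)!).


Each vertex corresponds to some choice of n active constraints out of m, so the number of vertices is at most C(m, n) = m! / (n!(m-n)!).
m = 30, n = 4
Numerator: 30 * 29 * 28 * 27
Denominator: 4! = 24
C(30, 4) = 27405


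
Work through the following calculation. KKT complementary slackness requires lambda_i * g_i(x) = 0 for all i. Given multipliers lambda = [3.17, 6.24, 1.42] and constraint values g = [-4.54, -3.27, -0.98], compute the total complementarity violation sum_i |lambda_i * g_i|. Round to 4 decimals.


KKT complementary slackness check:
lambda_1 * g_1 = 3.17 * -4.54 = -14.3918
lambda_2 * g_2 = 6.24 * -3.27 = -20.4048
lambda_3 * g_3 = 1.42 * -0.98 = -1.3916
Total violation = 14.3918 + 20.4048 + 1.3916 = 36.1882


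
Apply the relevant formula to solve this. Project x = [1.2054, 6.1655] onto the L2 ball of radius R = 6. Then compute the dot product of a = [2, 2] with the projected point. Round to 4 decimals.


Step 1: Compute ||x|| (intermediates to 6 decimals).
||x|| = sqrt(1.2054^2 + 6.1655^2) = 6.282227
Step 2: Project.
Since ||x|| > R, scale = R/||x|| = 6/6.282227 = 0.955075, proj(x) = scale * x
proj(x) = [1.151247, 5.888515]
Step 3: Dot product.
a^T * proj(x) = 2*1.151247 + 2*5.888515 = 14.0795


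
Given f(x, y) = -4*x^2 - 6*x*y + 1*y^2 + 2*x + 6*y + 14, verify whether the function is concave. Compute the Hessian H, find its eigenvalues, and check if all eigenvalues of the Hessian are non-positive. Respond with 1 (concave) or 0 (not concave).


The Hessian of f(x,y) = -4*x^2 - 6*x*y + 1*y^2 + 2*x + 6*y + 14 is:
H = [[-8, -6], [-6, 2]]
Trace = -8 + 2 = -6
Determinant = -8*2 - (-6)^2 = -52
Discriminant = (-6)^2 - 4*-52 = 244.0
Eigenvalues: lambda_1 = -10.8102, lambda_2 = 4.8102
The function is not concave.

0


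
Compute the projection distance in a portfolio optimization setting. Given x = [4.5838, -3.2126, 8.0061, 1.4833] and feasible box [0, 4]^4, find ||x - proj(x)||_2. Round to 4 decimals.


Project each component onto [0, 4].
clip(4.5838) = 4.0, clip(-3.2126) = 0.0, clip(8.0061) = 4.0, clip(1.4833) = 1.4833
Projection = [4.0, 0.0, 4.0, 1.4833]
Squared diffs: [0.3408, 10.3208, 16.0488, 0.0]
Distance = sqrt(26.7104) = 5.1682


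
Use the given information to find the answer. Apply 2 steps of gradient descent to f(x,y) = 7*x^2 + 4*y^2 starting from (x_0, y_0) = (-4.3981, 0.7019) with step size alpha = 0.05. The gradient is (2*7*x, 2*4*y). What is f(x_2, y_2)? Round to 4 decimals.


Gradient descent on f(x,y) = 7*x^2 + 4*y^2.
Starting point: (-4.3981, 0.7019), alpha = 0.05
Step 1: grad_x = 2*7*-4.3981 = -61.5734, grad_y = 2*4*0.7019 = 5.6152
  x_1 = -4.3981 - 0.05*-61.5734 = -1.3194
  y_1 = 0.7019 - 0.05*5.6152 = 0.4211
Step 2: grad_x = 2*7*-1.3194 = -18.472, grad_y = 2*4*0.4211 = 3.3691
  x_2 = -1.3194 - 0.05*-18.472 = -0.3958
  y_2 = 0.4211 - 0.05*3.3691 = 0.2527
f(-0.3958, 0.2527) = 7*(-0.3958)^2 + 4*0.2527^2 = 1.3522
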